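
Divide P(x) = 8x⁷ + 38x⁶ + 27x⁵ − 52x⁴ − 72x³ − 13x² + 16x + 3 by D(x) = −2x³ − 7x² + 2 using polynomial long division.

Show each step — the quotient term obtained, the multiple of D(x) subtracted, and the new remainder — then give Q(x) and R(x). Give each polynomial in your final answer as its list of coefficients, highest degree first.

Q = [-4, -5, 4, 8, 3]; R = [-3]

Step 1: lead(8x⁷ + 38x⁶ + 27x⁵ − 52x⁴ − 72x³ − 13x² + 16x + 3) ÷ lead(D) = 8x⁷ ÷ −2x³ = −4x⁴. Subtract (−4x⁴)·D = 8x⁷ + 28x⁶ − 8x⁴. Remainder: 10x⁶ + 27x⁵ − 44x⁴ − 72x³ − 13x² + 16x + 3.
Step 2: lead(10x⁶ + 27x⁵ − 44x⁴ − 72x³ − 13x² + 16x + 3) ÷ lead(D) = 10x⁶ ÷ −2x³ = −5x³. Subtract (−5x³)·D = 10x⁶ + 35x⁵ − 10x³. Remainder: −8x⁵ − 44x⁴ − 62x³ − 13x² + 16x + 3.
Step 3: lead(−8x⁵ − 44x⁴ − 62x³ − 13x² + 16x + 3) ÷ lead(D) = −8x⁵ ÷ −2x³ = 4x². Subtract (4x²)·D = −8x⁵ − 28x⁴ + 8x². Remainder: −16x⁴ − 62x³ − 21x² + 16x + 3.
Step 4: lead(−16x⁴ − 62x³ − 21x² + 16x + 3) ÷ lead(D) = −16x⁴ ÷ −2x³ = 8x. Subtract (8x)·D = −16x⁴ − 56x³ + 16x. Remainder: −6x³ − 21x² + 3.
Step 5: lead(−6x³ − 21x² + 3) ÷ lead(D) = −6x³ ÷ −2x³ = 3. Subtract (3)·D = −6x³ − 21x² + 6. Remainder: −3.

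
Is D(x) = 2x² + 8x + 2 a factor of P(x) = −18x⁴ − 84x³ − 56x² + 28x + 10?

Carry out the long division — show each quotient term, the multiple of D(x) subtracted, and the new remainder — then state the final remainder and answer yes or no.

R(x) = 0, so D(x) is a factor of P(x). yes

Step 1: lead(−18x⁴ − 84x³ − 56x² + 28x + 10) ÷ lead(D) = −18x⁴ ÷ 2x² = −9x². Subtract (−9x²)·D = −18x⁴ − 72x³ − 18x². Remainder: −12x³ − 38x² + 28x + 10.
Step 2: lead(−12x³ − 38x² + 28x + 10) ÷ lead(D) = −12x³ ÷ 2x² = −6x. Subtract (−6x)·D = −12x³ − 48x² − 12x. Remainder: 10x² + 40x + 10.
Step 3: lead(10x² + 40x + 10) ÷ lead(D) = 10x² ÷ 2x² = 5. Subtract (5)·D = 10x² + 40x + 10. Remainder: 0.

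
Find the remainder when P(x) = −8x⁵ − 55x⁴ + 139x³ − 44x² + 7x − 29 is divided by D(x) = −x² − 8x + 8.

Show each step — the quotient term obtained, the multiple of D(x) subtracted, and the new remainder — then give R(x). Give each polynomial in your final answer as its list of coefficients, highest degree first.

Step 1: lead(−8x⁵ − 55x⁴ + 139x³ − 44x² + 7x − 29) ÷ lead(D) = −8x⁵ ÷ −x² = 8x³. Subtract (8x³)·D = −8x⁵ − 64x⁴ + 64x³. Remainder: 9x⁴ + 75x³ − 44x² + 7x − 29.
Step 2: lead(9x⁴ + 75x³ − 44x² + 7x − 29) ÷ lead(D) = 9x⁴ ÷ −x² = −9x². Subtract (−9x²)·D = 9x⁴ + 72x³ − 72x². Remainder: 3x³ + 28x² + 7x − 29.
Step 3: lead(3x³ + 28x² + 7x − 29) ÷ lead(D) = 3x³ ÷ −x² = −3x. Subtract (−3x)·D = 3x³ + 24x² − 24x. Remainder: 4x² + 31x − 29.
Step 4: lead(4x² + 31x − 29) ÷ lead(D) = 4x² ÷ −x² = −4. Subtract (−4)·D = 4x² + 32x − 32. Remainder: −x + 3.

R = [-1, 3]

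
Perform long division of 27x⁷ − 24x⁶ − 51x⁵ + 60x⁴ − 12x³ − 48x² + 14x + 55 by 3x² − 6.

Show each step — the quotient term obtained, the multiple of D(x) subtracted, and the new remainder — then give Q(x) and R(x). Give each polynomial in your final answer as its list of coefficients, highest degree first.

Q = [9, -8, 1, 4, -2, -8]; R = [2, 7]

Step 1: lead(27x⁷ − 24x⁶ − 51x⁵ + 60x⁴ − 12x³ − 48x² + 14x + 55) ÷ lead(D) = 27x⁷ ÷ 3x² = 9x⁵. Subtract (9x⁵)·D = 27x⁷ − 54x⁵. Remainder: −24x⁶ + 3x⁵ + 60x⁴ − 12x³ − 48x² + 14x + 55.
Step 2: lead(−24x⁶ + 3x⁵ + 60x⁴ − 12x³ − 48x² + 14x + 55) ÷ lead(D) = −24x⁶ ÷ 3x² = −8x⁴. Subtract (−8x⁴)·D = −24x⁶ + 48x⁴. Remainder: 3x⁵ + 12x⁴ − 12x³ − 48x² + 14x + 55.
Step 3: lead(3x⁵ + 12x⁴ − 12x³ − 48x² + 14x + 55) ÷ lead(D) = 3x⁵ ÷ 3x² = x³. Subtract (x³)·D = 3x⁵ − 6x³. Remainder: 12x⁴ − 6x³ − 48x² + 14x + 55.
Step 4: lead(12x⁴ − 6x³ − 48x² + 14x + 55) ÷ lead(D) = 12x⁴ ÷ 3x² = 4x². Subtract (4x²)·D = 12x⁴ − 24x². Remainder: −6x³ − 24x² + 14x + 55.
Step 5: lead(−6x³ − 24x² + 14x + 55) ÷ lead(D) = −6x³ ÷ 3x² = −2x. Subtract (−2x)·D = −6x³ + 12x. Remainder: −24x² + 2x + 55.
Step 6: lead(−24x² + 2x + 55) ÷ lead(D) = −24x² ÷ 3x² = −8. Subtract (−8)·D = −24x² + 48. Remainder: 2x + 7.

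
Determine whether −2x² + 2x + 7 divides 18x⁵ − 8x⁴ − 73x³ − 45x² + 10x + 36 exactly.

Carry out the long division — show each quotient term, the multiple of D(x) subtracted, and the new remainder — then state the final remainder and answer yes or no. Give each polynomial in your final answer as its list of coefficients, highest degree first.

Step 1: lead(18x⁵ − 8x⁴ − 73x³ − 45x² + 10x + 36) ÷ lead(D) = 18x⁵ ÷ −2x² = −9x³. Subtract (−9x³)·D = 18x⁵ − 18x⁴ − 63x³. Remainder: 10x⁴ − 10x³ − 45x² + 10x + 36.
Step 2: lead(10x⁴ − 10x³ − 45x² + 10x + 36) ÷ lead(D) = 10x⁴ ÷ −2x² = −5x². Subtract (−5x²)·D = 10x⁴ − 10x³ − 35x². Remainder: −10x² + 10x + 36.
Step 3: lead(−10x² + 10x + 36) ÷ lead(D) = −10x² ÷ −2x² = 5. Subtract (5)·D = −10x² + 10x + 35. Remainder: 1.

R = [1], so D(x) is not a factor of P(x). no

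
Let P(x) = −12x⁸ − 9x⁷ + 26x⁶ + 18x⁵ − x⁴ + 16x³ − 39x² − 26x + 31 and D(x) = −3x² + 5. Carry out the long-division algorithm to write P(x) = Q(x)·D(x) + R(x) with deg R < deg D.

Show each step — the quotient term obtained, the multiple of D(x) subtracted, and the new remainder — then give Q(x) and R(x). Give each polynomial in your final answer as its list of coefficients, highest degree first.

Q = [4, 3, -2, -1, -3, -7, 8]; R = [9, -9]

Step 1: lead(−12x⁸ − 9x⁷ + 26x⁶ + 18x⁵ − x⁴ + 16x³ − 39x² − 26x + 31) ÷ lead(D) = −12x⁸ ÷ −3x² = 4x⁶. Subtract (4x⁶)·D = −12x⁸ + 20x⁶. Remainder: −9x⁷ + 6x⁶ + 18x⁵ − x⁴ + 16x³ − 39x² − 26x + 31.
Step 2: lead(−9x⁷ + 6x⁶ + 18x⁵ − x⁴ + 16x³ − 39x² − 26x + 31) ÷ lead(D) = −9x⁷ ÷ −3x² = 3x⁵. Subtract (3x⁵)·D = −9x⁷ + 15x⁵. Remainder: 6x⁶ + 3x⁵ − x⁴ + 16x³ − 39x² − 26x + 31.
Step 3: lead(6x⁶ + 3x⁵ − x⁴ + 16x³ − 39x² − 26x + 31) ÷ lead(D) = 6x⁶ ÷ −3x² = −2x⁴. Subtract (−2x⁴)·D = 6x⁶ − 10x⁴. Remainder: 3x⁵ + 9x⁴ + 16x³ − 39x² − 26x + 31.
Step 4: lead(3x⁵ + 9x⁴ + 16x³ − 39x² − 26x + 31) ÷ lead(D) = 3x⁵ ÷ −3x² = −x³. Subtract (−x³)·D = 3x⁵ − 5x³. Remainder: 9x⁴ + 21x³ − 39x² − 26x + 31.
Step 5: lead(9x⁴ + 21x³ − 39x² − 26x + 31) ÷ lead(D) = 9x⁴ ÷ −3x² = −3x². Subtract (−3x²)·D = 9x⁴ − 15x². Remainder: 21x³ − 24x² − 26x + 31.
Step 6: lead(21x³ − 24x² − 26x + 31) ÷ lead(D) = 21x³ ÷ −3x² = −7x. Subtract (−7x)·D = 21x³ − 35x. Remainder: −24x² + 9x + 31.
Step 7: lead(−24x² + 9x + 31) ÷ lead(D) = −24x² ÷ −3x² = 8. Subtract (8)·D = −24x² + 40. Remainder: 9x − 9.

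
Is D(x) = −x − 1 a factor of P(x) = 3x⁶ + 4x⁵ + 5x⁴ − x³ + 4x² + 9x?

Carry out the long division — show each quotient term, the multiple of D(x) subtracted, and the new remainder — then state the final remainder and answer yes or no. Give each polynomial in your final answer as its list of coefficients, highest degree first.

Step 1: lead(3x⁶ + 4x⁵ + 5x⁴ − x³ + 4x² + 9x) ÷ lead(D) = 3x⁶ ÷ −x = −3x⁵. Subtract (−3x⁵)·D = 3x⁶ + 3x⁵. Remainder: x⁵ + 5x⁴ − x³ + 4x² + 9x.
Step 2: lead(x⁵ + 5x⁴ − x³ + 4x² + 9x) ÷ lead(D) = x⁵ ÷ −x = −x⁴. Subtract (−x⁴)·D = x⁵ + x⁴. Remainder: 4x⁴ − x³ + 4x² + 9x.
Step 3: lead(4x⁴ − x³ + 4x² + 9x) ÷ lead(D) = 4x⁴ ÷ −x = −4x³. Subtract (−4x³)·D = 4x⁴ + 4x³. Remainder: −5x³ + 4x² + 9x.
Step 4: lead(−5x³ + 4x² + 9x) ÷ lead(D) = −5x³ ÷ −x = 5x². Subtract (5x²)·D = −5x³ − 5x². Remainder: 9x² + 9x.
Step 5: lead(9x² + 9x) ÷ lead(D) = 9x² ÷ −x = −9x. Subtract (−9x)·D = 9x² + 9x. Remainder: 0.

R = [0], so D(x) is a factor of P(x). yes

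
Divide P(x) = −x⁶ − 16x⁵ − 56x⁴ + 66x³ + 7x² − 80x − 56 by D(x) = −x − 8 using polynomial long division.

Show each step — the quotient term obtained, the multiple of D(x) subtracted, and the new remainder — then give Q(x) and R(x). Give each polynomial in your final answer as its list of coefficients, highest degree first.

Q = [1, 8, -8, -2, 9, 8]; R = [8]

Step 1: lead(−x⁶ − 16x⁵ − 56x⁴ + 66x³ + 7x² − 80x − 56) ÷ lead(D) = −x⁶ ÷ −x = x⁵. Subtract (x⁵)·D = −x⁶ − 8x⁵. Remainder: −8x⁵ − 56x⁴ + 66x³ + 7x² − 80x − 56.
Step 2: lead(−8x⁵ − 56x⁴ + 66x³ + 7x² − 80x − 56) ÷ lead(D) = −8x⁵ ÷ −x = 8x⁴. Subtract (8x⁴)·D = −8x⁵ − 64x⁴. Remainder: 8x⁴ + 66x³ + 7x² − 80x − 56.
Step 3: lead(8x⁴ + 66x³ + 7x² − 80x − 56) ÷ lead(D) = 8x⁴ ÷ −x = −8x³. Subtract (−8x³)·D = 8x⁴ + 64x³. Remainder: 2x³ + 7x² − 80x − 56.
Step 4: lead(2x³ + 7x² − 80x − 56) ÷ lead(D) = 2x³ ÷ −x = −2x². Subtract (−2x²)·D = 2x³ + 16x². Remainder: −9x² − 80x − 56.
Step 5: lead(−9x² − 80x − 56) ÷ lead(D) = −9x² ÷ −x = 9x. Subtract (9x)·D = −9x² − 72x. Remainder: −8x − 56.
Step 6: lead(−8x − 56) ÷ lead(D) = −8x ÷ −x = 8. Subtract (8)·D = −8x − 64. Remainder: 8.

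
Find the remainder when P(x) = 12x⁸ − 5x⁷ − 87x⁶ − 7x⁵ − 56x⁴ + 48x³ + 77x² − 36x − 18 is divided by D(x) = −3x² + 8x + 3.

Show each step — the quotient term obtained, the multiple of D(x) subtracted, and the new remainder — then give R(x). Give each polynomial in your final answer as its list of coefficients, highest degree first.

R = [0]

Step 1: lead(12x⁸ − 5x⁷ − 87x⁶ − 7x⁵ − 56x⁴ + 48x³ + 77x² − 36x − 18) ÷ lead(D) = 12x⁸ ÷ −3x² = −4x⁶. Subtract (−4x⁶)·D = 12x⁸ − 32x⁷ − 12x⁶. Remainder: 27x⁷ − 75x⁶ − 7x⁵ − 56x⁴ + 48x³ + 77x² − 36x − 18.
Step 2: lead(27x⁷ − 75x⁶ − 7x⁵ − 56x⁴ + 48x³ + 77x² − 36x − 18) ÷ lead(D) = 27x⁷ ÷ −3x² = −9x⁵. Subtract (−9x⁵)·D = 27x⁷ − 72x⁶ − 27x⁵. Remainder: −3x⁶ + 20x⁵ − 56x⁴ + 48x³ + 77x² − 36x − 18.
Step 3: lead(−3x⁶ + 20x⁵ − 56x⁴ + 48x³ + 77x² − 36x − 18) ÷ lead(D) = −3x⁶ ÷ −3x² = x⁴. Subtract (x⁴)·D = −3x⁶ + 8x⁵ + 3x⁴. Remainder: 12x⁵ − 59x⁴ + 48x³ + 77x² − 36x − 18.
Step 4: lead(12x⁵ − 59x⁴ + 48x³ + 77x² − 36x − 18) ÷ lead(D) = 12x⁵ ÷ −3x² = −4x³. Subtract (−4x³)·D = 12x⁵ − 32x⁴ − 12x³. Remainder: −27x⁴ + 60x³ + 77x² − 36x − 18.
Step 5: lead(−27x⁴ + 60x³ + 77x² − 36x − 18) ÷ lead(D) = −27x⁴ ÷ −3x² = 9x². Subtract (9x²)·D = −27x⁴ + 72x³ + 27x². Remainder: −12x³ + 50x² − 36x − 18.
Step 6: lead(−12x³ + 50x² − 36x − 18) ÷ lead(D) = −12x³ ÷ −3x² = 4x. Subtract (4x)·D = −12x³ + 32x² + 12x. Remainder: 18x² − 48x − 18.
Step 7: lead(18x² − 48x − 18) ÷ lead(D) = 18x² ÷ −3x² = −6. Subtract (−6)·D = 18x² − 48x − 18. Remainder: 0.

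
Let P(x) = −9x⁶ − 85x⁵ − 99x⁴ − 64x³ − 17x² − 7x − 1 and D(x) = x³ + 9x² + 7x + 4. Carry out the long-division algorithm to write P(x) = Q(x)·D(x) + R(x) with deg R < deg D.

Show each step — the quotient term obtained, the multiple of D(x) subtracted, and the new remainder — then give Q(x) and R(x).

Step 1: lead(−9x⁶ − 85x⁵ − 99x⁴ − 64x³ − 17x² − 7x − 1) ÷ lead(D) = −9x⁶ ÷ x³ = −9x³. Subtract (−9x³)·D = −9x⁶ − 81x⁵ − 63x⁴ − 36x³. Remainder: −4x⁵ − 36x⁴ − 28x³ − 17x² − 7x − 1.
Step 2: lead(−4x⁵ − 36x⁴ − 28x³ − 17x² − 7x − 1) ÷ lead(D) = −4x⁵ ÷ x³ = −4x². Subtract (−4x²)·D = −4x⁵ − 36x⁴ − 28x³ − 16x². Remainder: −x² − 7x − 1.

Q(x) = −9x³ − 4x²; R(x) = −x² − 7x − 1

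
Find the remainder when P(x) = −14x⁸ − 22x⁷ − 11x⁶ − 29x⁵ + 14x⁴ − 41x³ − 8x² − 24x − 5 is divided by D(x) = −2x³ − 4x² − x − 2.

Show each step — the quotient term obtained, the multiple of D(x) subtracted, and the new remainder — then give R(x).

Step 1: lead(−14x⁸ − 22x⁷ − 11x⁶ − 29x⁵ + 14x⁴ − 41x³ − 8x² − 24x − 5) ÷ lead(D) = −14x⁸ ÷ −2x³ = 7x⁵. Subtract (7x⁵)·D = −14x⁸ − 28x⁷ − 7x⁶ − 14x⁵. Remainder: 6x⁷ − 4x⁶ − 15x⁵ + 14x⁴ − 41x³ − 8x² − 24x − 5.
Step 2: lead(6x⁷ − 4x⁶ − 15x⁵ + 14x⁴ − 41x³ − 8x² − 24x − 5) ÷ lead(D) = 6x⁷ ÷ −2x³ = −3x⁴. Subtract (−3x⁴)·D = 6x⁷ + 12x⁶ + 3x⁵ + 6x⁴. Remainder: −16x⁶ − 18x⁵ + 8x⁴ − 41x³ − 8x² − 24x − 5.
Step 3: lead(−16x⁶ − 18x⁵ + 8x⁴ − 41x³ − 8x² − 24x − 5) ÷ lead(D) = −16x⁶ ÷ −2x³ = 8x³. Subtract (8x³)·D = −16x⁶ − 32x⁵ − 8x⁴ − 16x³. Remainder: 14x⁵ + 16x⁴ − 25x³ − 8x² − 24x − 5.
Step 4: lead(14x⁵ + 16x⁴ − 25x³ − 8x² − 24x − 5) ÷ lead(D) = 14x⁵ ÷ −2x³ = −7x². Subtract (−7x²)·D = 14x⁵ + 28x⁴ + 7x³ + 14x². Remainder: −12x⁴ − 32x³ − 22x² − 24x − 5.
Step 5: lead(−12x⁴ − 32x³ − 22x² − 24x − 5) ÷ lead(D) = −12x⁴ ÷ −2x³ = 6x. Subtract (6x)·D = −12x⁴ − 24x³ − 6x² − 12x. Remainder: −8x³ − 16x² − 12x − 5.
Step 6: lead(−8x³ − 16x² − 12x − 5) ÷ lead(D) = −8x³ ÷ −2x³ = 4. Subtract (4)·D = −8x³ − 16x² − 4x − 8. Remainder: −8x + 3.

R(x) = −8x + 3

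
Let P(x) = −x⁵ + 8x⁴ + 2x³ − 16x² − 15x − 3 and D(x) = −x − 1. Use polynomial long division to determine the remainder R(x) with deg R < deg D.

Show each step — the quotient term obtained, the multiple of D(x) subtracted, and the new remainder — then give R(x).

R(x) = 3

Step 1: lead(−x⁵ + 8x⁴ + 2x³ − 16x² − 15x − 3) ÷ lead(D) = −x⁵ ÷ −x = x⁴. Subtract (x⁴)·D = −x⁵ − x⁴. Remainder: 9x⁴ + 2x³ − 16x² − 15x − 3.
Step 2: lead(9x⁴ + 2x³ − 16x² − 15x − 3) ÷ lead(D) = 9x⁴ ÷ −x = −9x³. Subtract (−9x³)·D = 9x⁴ + 9x³. Remainder: −7x³ − 16x² − 15x − 3.
Step 3: lead(−7x³ − 16x² − 15x − 3) ÷ lead(D) = −7x³ ÷ −x = 7x². Subtract (7x²)·D = −7x³ − 7x². Remainder: −9x² − 15x − 3.
Step 4: lead(−9x² − 15x − 3) ÷ lead(D) = −9x² ÷ −x = 9x. Subtract (9x)·D = −9x² − 9x. Remainder: −6x − 3.
Step 5: lead(−6x − 3) ÷ lead(D) = −6x ÷ −x = 6. Subtract (6)·D = −6x − 6. Remainder: 3.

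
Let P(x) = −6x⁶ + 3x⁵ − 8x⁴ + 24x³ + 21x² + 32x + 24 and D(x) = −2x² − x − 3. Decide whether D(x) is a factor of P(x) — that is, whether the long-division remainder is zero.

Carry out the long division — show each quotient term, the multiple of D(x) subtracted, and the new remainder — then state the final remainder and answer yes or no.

Step 1: lead(−6x⁶ + 3x⁵ − 8x⁴ + 24x³ + 21x² + 32x + 24) ÷ lead(D) = −6x⁶ ÷ −2x² = 3x⁴. Subtract (3x⁴)·D = −6x⁶ − 3x⁵ − 9x⁴. Remainder: 6x⁵ + x⁴ + 24x³ + 21x² + 32x + 24.
Step 2: lead(6x⁵ + x⁴ + 24x³ + 21x² + 32x + 24) ÷ lead(D) = 6x⁵ ÷ −2x² = −3x³. Subtract (−3x³)·D = 6x⁵ + 3x⁴ + 9x³. Remainder: −2x⁴ + 15x³ + 21x² + 32x + 24.
Step 3: lead(−2x⁴ + 15x³ + 21x² + 32x + 24) ÷ lead(D) = −2x⁴ ÷ −2x² = x². Subtract (x²)·D = −2x⁴ − x³ − 3x². Remainder: 16x³ + 24x² + 32x + 24.
Step 4: lead(16x³ + 24x² + 32x + 24) ÷ lead(D) = 16x³ ÷ −2x² = −8x. Subtract (−8x)·D = 16x³ + 8x² + 24x. Remainder: 16x² + 8x + 24.
Step 5: lead(16x² + 8x + 24) ÷ lead(D) = 16x² ÷ −2x² = −8. Subtract (−8)·D = 16x² + 8x + 24. Remainder: 0.

R(x) = 0, so D(x) is a factor of P(x). yes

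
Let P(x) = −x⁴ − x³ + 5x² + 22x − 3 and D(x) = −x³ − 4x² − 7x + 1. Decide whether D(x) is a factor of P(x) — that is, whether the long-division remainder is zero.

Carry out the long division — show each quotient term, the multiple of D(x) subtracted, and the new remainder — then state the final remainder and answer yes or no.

R(x) = 0, so D(x) is a factor of P(x). yes

Step 1: lead(−x⁴ − x³ + 5x² + 22x − 3) ÷ lead(D) = −x⁴ ÷ −x³ = x. Subtract (x)·D = −x⁴ − 4x³ − 7x² + x. Remainder: 3x³ + 12x² + 21x − 3.
Step 2: lead(3x³ + 12x² + 21x − 3) ÷ lead(D) = 3x³ ÷ −x³ = −3. Subtract (−3)·D = 3x³ + 12x² + 21x − 3. Remainder: 0.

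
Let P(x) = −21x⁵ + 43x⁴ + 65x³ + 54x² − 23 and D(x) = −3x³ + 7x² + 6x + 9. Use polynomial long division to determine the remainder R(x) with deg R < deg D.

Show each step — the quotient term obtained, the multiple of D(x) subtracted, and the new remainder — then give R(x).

R(x) = 4

Step 1: lead(−21x⁵ + 43x⁴ + 65x³ + 54x² − 23) ÷ lead(D) = −21x⁵ ÷ −3x³ = 7x². Subtract (7x²)·D = −21x⁵ + 49x⁴ + 42x³ + 63x². Remainder: −6x⁴ + 23x³ − 9x² − 23.
Step 2: lead(−6x⁴ + 23x³ − 9x² − 23) ÷ lead(D) = −6x⁴ ÷ −3x³ = 2x. Subtract (2x)·D = −6x⁴ + 14x³ + 12x² + 18x. Remainder: 9x³ − 21x² − 18x − 23.
Step 3: lead(9x³ − 21x² − 18x − 23) ÷ lead(D) = 9x³ ÷ −3x³ = −3. Subtract (−3)·D = 9x³ − 21x² − 18x − 27. Remainder: 4.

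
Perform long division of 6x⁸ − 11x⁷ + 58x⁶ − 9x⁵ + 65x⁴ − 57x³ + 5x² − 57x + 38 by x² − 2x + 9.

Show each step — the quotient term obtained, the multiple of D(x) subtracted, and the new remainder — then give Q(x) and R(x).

Q(x) = 6x⁶ + x⁵ + 6x⁴ − 6x³ − x² − 5x + 4; R(x) = −4x + 2

Step 1: lead(6x⁸ − 11x⁷ + 58x⁶ − 9x⁵ + 65x⁴ − 57x³ + 5x² − 57x + 38) ÷ lead(D) = 6x⁸ ÷ x² = 6x⁶. Subtract (6x⁶)·D = 6x⁸ − 12x⁷ + 54x⁶. Remainder: x⁷ + 4x⁶ − 9x⁵ + 65x⁴ − 57x³ + 5x² − 57x + 38.
Step 2: lead(x⁷ + 4x⁶ − 9x⁵ + 65x⁴ − 57x³ + 5x² − 57x + 38) ÷ lead(D) = x⁷ ÷ x² = x⁵. Subtract (x⁵)·D = x⁷ − 2x⁶ + 9x⁵. Remainder: 6x⁶ − 18x⁵ + 65x⁴ − 57x³ + 5x² − 57x + 38.
Step 3: lead(6x⁶ − 18x⁵ + 65x⁴ − 57x³ + 5x² − 57x + 38) ÷ lead(D) = 6x⁶ ÷ x² = 6x⁴. Subtract (6x⁴)·D = 6x⁶ − 12x⁵ + 54x⁴. Remainder: −6x⁵ + 11x⁴ − 57x³ + 5x² − 57x + 38.
Step 4: lead(−6x⁵ + 11x⁴ − 57x³ + 5x² − 57x + 38) ÷ lead(D) = −6x⁵ ÷ x² = −6x³. Subtract (−6x³)·D = −6x⁵ + 12x⁴ − 54x³. Remainder: −x⁴ − 3x³ + 5x² − 57x + 38.
Step 5: lead(−x⁴ − 3x³ + 5x² − 57x + 38) ÷ lead(D) = −x⁴ ÷ x² = −x². Subtract (−x²)·D = −x⁴ + 2x³ − 9x². Remainder: −5x³ + 14x² − 57x + 38.
Step 6: lead(−5x³ + 14x² − 57x + 38) ÷ lead(D) = −5x³ ÷ x² = −5x. Subtract (−5x)·D = −5x³ + 10x² − 45x. Remainder: 4x² − 12x + 38.
Step 7: lead(4x² − 12x + 38) ÷ lead(D) = 4x² ÷ x² = 4. Subtract (4)·D = 4x² − 8x + 36. Remainder: −4x + 2.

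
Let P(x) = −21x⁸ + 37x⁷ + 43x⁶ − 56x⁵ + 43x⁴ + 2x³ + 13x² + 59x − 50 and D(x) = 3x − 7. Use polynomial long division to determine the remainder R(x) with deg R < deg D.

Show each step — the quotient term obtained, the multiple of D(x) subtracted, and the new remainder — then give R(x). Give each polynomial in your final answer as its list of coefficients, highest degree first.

Step 1: lead(−21x⁸ + 37x⁷ + 43x⁶ − 56x⁵ + 43x⁴ + 2x³ + 13x² + 59x − 50) ÷ lead(D) = −21x⁸ ÷ 3x = −7x⁷. Subtract (−7x⁷)·D = −21x⁸ + 49x⁷. Remainder: −12x⁷ + 43x⁶ − 56x⁵ + 43x⁴ + 2x³ + 13x² + 59x − 50.
Step 2: lead(−12x⁷ + 43x⁶ − 56x⁵ + 43x⁴ + 2x³ + 13x² + 59x − 50) ÷ lead(D) = −12x⁷ ÷ 3x = −4x⁶. Subtract (−4x⁶)·D = −12x⁷ + 28x⁶. Remainder: 15x⁶ − 56x⁵ + 43x⁴ + 2x³ + 13x² + 59x − 50.
Step 3: lead(15x⁶ − 56x⁵ + 43x⁴ + 2x³ + 13x² + 59x − 50) ÷ lead(D) = 15x⁶ ÷ 3x = 5x⁵. Subtract (5x⁵)·D = 15x⁶ − 35x⁵. Remainder: −21x⁵ + 43x⁴ + 2x³ + 13x² + 59x − 50.
Step 4: lead(−21x⁵ + 43x⁴ + 2x³ + 13x² + 59x − 50) ÷ lead(D) = −21x⁵ ÷ 3x = −7x⁴. Subtract (−7x⁴)·D = −21x⁵ + 49x⁴. Remainder: −6x⁴ + 2x³ + 13x² + 59x − 50.
Step 5: lead(−6x⁴ + 2x³ + 13x² + 59x − 50) ÷ lead(D) = −6x⁴ ÷ 3x = −2x³. Subtract (−2x³)·D = −6x⁴ + 14x³. Remainder: −12x³ + 13x² + 59x − 50.
Step 6: lead(−12x³ + 13x² + 59x − 50) ÷ lead(D) = −12x³ ÷ 3x = −4x². Subtract (−4x²)·D = −12x³ + 28x². Remainder: −15x² + 59x − 50.
Step 7: lead(−15x² + 59x − 50) ÷ lead(D) = −15x² ÷ 3x = −5x. Subtract (−5x)·D = −15x² + 35x. Remainder: 24x − 50.
Step 8: lead(24x − 50) ÷ lead(D) = 24x ÷ 3x = 8. Subtract (8)·D = 24x − 56. Remainder: 6.

R = [6]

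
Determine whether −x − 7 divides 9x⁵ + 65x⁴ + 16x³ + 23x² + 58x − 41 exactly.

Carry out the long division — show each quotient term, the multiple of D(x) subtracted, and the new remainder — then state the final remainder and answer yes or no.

Step 1: lead(9x⁵ + 65x⁴ + 16x³ + 23x² + 58x − 41) ÷ lead(D) = 9x⁵ ÷ −x = −9x⁴. Subtract (−9x⁴)·D = 9x⁵ + 63x⁴. Remainder: 2x⁴ + 16x³ + 23x² + 58x − 41.
Step 2: lead(2x⁴ + 16x³ + 23x² + 58x − 41) ÷ lead(D) = 2x⁴ ÷ −x = −2x³. Subtract (−2x³)·D = 2x⁴ + 14x³. Remainder: 2x³ + 23x² + 58x − 41.
Step 3: lead(2x³ + 23x² + 58x − 41) ÷ lead(D) = 2x³ ÷ −x = −2x². Subtract (−2x²)·D = 2x³ + 14x². Remainder: 9x² + 58x − 41.
Step 4: lead(9x² + 58x − 41) ÷ lead(D) = 9x² ÷ −x = −9x. Subtract (−9x)·D = 9x² + 63x. Remainder: −5x − 41.
Step 5: lead(−5x − 41) ÷ lead(D) = −5x ÷ −x = 5. Subtract (5)·D = −5x − 35. Remainder: −6.

R(x) = −6, so D(x) is not a factor of P(x). no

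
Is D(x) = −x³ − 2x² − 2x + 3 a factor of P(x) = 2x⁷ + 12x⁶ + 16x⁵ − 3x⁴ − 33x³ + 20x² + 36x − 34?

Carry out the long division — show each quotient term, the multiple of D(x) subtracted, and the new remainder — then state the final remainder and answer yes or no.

Step 1: lead(2x⁷ + 12x⁶ + 16x⁵ − 3x⁴ − 33x³ + 20x² + 36x − 34) ÷ lead(D) = 2x⁷ ÷ −x³ = −2x⁴. Subtract (−2x⁴)·D = 2x⁷ + 4x⁶ + 4x⁵ − 6x⁴. Remainder: 8x⁶ + 12x⁵ + 3x⁴ − 33x³ + 20x² + 36x − 34.
Step 2: lead(8x⁶ + 12x⁵ + 3x⁴ − 33x³ + 20x² + 36x − 34) ÷ lead(D) = 8x⁶ ÷ −x³ = −8x³. Subtract (−8x³)·D = 8x⁶ + 16x⁵ + 16x⁴ − 24x³. Remainder: −4x⁵ − 13x⁴ − 9x³ + 20x² + 36x − 34.
Step 3: lead(−4x⁵ − 13x⁴ − 9x³ + 20x² + 36x − 34) ÷ lead(D) = −4x⁵ ÷ −x³ = 4x². Subtract (4x²)·D = −4x⁵ − 8x⁴ − 8x³ + 12x². Remainder: −5x⁴ − x³ + 8x² + 36x − 34.
Step 4: lead(−5x⁴ − x³ + 8x² + 36x − 34) ÷ lead(D) = −5x⁴ ÷ −x³ = 5x. Subtract (5x)·D = −5x⁴ − 10x³ − 10x² + 15x. Remainder: 9x³ + 18x² + 21x − 34.
Step 5: lead(9x³ + 18x² + 21x − 34) ÷ lead(D) = 9x³ ÷ −x³ = −9. Subtract (−9)·D = 9x³ + 18x² + 18x − 27. Remainder: 3x − 7.

R(x) = 3x − 7, so D(x) is not a factor of P(x). no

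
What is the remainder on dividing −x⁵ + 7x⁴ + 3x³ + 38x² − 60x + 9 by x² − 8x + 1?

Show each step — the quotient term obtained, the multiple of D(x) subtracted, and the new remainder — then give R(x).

Step 1: lead(−x⁵ + 7x⁴ + 3x³ + 38x² − 60x + 9) ÷ lead(D) = −x⁵ ÷ x² = −x³. Subtract (−x³)·D = −x⁵ + 8x⁴ − x³. Remainder: −x⁴ + 4x³ + 38x² − 60x + 9.
Step 2: lead(−x⁴ + 4x³ + 38x² − 60x + 9) ÷ lead(D) = −x⁴ ÷ x² = −x². Subtract (−x²)·D = −x⁴ + 8x³ − x². Remainder: −4x³ + 39x² − 60x + 9.
Step 3: lead(−4x³ + 39x² − 60x + 9) ÷ lead(D) = −4x³ ÷ x² = −4x. Subtract (−4x)·D = −4x³ + 32x² − 4x. Remainder: 7x² − 56x + 9.
Step 4: lead(7x² − 56x + 9) ÷ lead(D) = 7x² ÷ x² = 7. Subtract (7)·D = 7x² − 56x + 7. Remainder: 2.

R(x) = 2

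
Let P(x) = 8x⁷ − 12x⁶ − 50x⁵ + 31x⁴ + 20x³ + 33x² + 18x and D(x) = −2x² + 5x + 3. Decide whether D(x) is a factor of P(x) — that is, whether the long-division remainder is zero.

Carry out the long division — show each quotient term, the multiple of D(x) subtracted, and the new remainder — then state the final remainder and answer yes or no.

Step 1: lead(8x⁷ − 12x⁶ − 50x⁵ + 31x⁴ + 20x³ + 33x² + 18x) ÷ lead(D) = 8x⁷ ÷ −2x² = −4x⁵. Subtract (−4x⁵)·D = 8x⁷ − 20x⁶ − 12x⁵. Remainder: 8x⁶ − 38x⁵ + 31x⁴ + 20x³ + 33x² + 18x.
Step 2: lead(8x⁶ − 38x⁵ + 31x⁴ + 20x³ + 33x² + 18x) ÷ lead(D) = 8x⁶ ÷ −2x² = −4x⁴. Subtract (−4x⁴)·D = 8x⁶ − 20x⁵ − 12x⁴. Remainder: −18x⁵ + 43x⁴ + 20x³ + 33x² + 18x.
Step 3: lead(−18x⁵ + 43x⁴ + 20x³ + 33x² + 18x) ÷ lead(D) = −18x⁵ ÷ −2x² = 9x³. Subtract (9x³)·D = −18x⁵ + 45x⁴ + 27x³. Remainder: −2x⁴ − 7x³ + 33x² + 18x.
Step 4: lead(−2x⁴ − 7x³ + 33x² + 18x) ÷ lead(D) = −2x⁴ ÷ −2x² = x². Subtract (x²)·D = −2x⁴ + 5x³ + 3x². Remainder: −12x³ + 30x² + 18x.
Step 5: lead(−12x³ + 30x² + 18x) ÷ lead(D) = −12x³ ÷ −2x² = 6x. Subtract (6x)·D = −12x³ + 30x² + 18x. Remainder: 0.

R(x) = 0, so D(x) is a factor of P(x). yes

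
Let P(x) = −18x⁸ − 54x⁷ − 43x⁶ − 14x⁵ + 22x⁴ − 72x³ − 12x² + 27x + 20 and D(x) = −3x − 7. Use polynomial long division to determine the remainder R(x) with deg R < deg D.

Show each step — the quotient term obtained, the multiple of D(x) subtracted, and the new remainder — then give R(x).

Step 1: lead(−18x⁸ − 54x⁷ − 43x⁶ − 14x⁵ + 22x⁴ − 72x³ − 12x² + 27x + 20) ÷ lead(D) = −18x⁸ ÷ −3x = 6x⁷. Subtract (6x⁷)·D = −18x⁸ − 42x⁷. Remainder: −12x⁷ − 43x⁶ − 14x⁵ + 22x⁴ − 72x³ − 12x² + 27x + 20.
Step 2: lead(−12x⁷ − 43x⁶ − 14x⁵ + 22x⁴ − 72x³ − 12x² + 27x + 20) ÷ lead(D) = −12x⁷ ÷ −3x = 4x⁶. Subtract (4x⁶)·D = −12x⁷ − 28x⁶. Remainder: −15x⁶ − 14x⁵ + 22x⁴ − 72x³ − 12x² + 27x + 20.
Step 3: lead(−15x⁶ − 14x⁵ + 22x⁴ − 72x³ − 12x² + 27x + 20) ÷ lead(D) = −15x⁶ ÷ −3x = 5x⁵. Subtract (5x⁵)·D = −15x⁶ − 35x⁵. Remainder: 21x⁵ + 22x⁴ − 72x³ − 12x² + 27x + 20.
Step 4: lead(21x⁵ + 22x⁴ − 72x³ − 12x² + 27x + 20) ÷ lead(D) = 21x⁵ ÷ −3x = −7x⁴. Subtract (−7x⁴)·D = 21x⁵ + 49x⁴. Remainder: −27x⁴ − 72x³ − 12x² + 27x + 20.
Step 5: lead(−27x⁴ − 72x³ − 12x² + 27x + 20) ÷ lead(D) = −27x⁴ ÷ −3x = 9x³. Subtract (9x³)·D = −27x⁴ − 63x³. Remainder: −9x³ − 12x² + 27x + 20.
Step 6: lead(−9x³ − 12x² + 27x + 20) ÷ lead(D) = −9x³ ÷ −3x = 3x². Subtract (3x²)·D = −9x³ − 21x². Remainder: 9x² + 27x + 20.
Step 7: lead(9x² + 27x + 20) ÷ lead(D) = 9x² ÷ −3x = −3x. Subtract (−3x)·D = 9x² + 21x. Remainder: 6x + 20.
Step 8: lead(6x + 20) ÷ lead(D) = 6x ÷ −3x = −2. Subtract (−2)·D = 6x + 14. Remainder: 6.

R(x) = 6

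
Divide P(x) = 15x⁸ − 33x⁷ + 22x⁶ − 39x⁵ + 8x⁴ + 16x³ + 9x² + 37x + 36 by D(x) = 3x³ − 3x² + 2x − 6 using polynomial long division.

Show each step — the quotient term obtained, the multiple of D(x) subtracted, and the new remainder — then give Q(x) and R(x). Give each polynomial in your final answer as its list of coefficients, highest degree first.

Q = [5, -6, -2, -1, -9, -7]; R = [-3, -6]

Step 1: lead(15x⁸ − 33x⁷ + 22x⁶ − 39x⁵ + 8x⁴ + 16x³ + 9x² + 37x + 36) ÷ lead(D) = 15x⁸ ÷ 3x³ = 5x⁵. Subtract (5x⁵)·D = 15x⁸ − 15x⁷ + 10x⁶ − 30x⁵. Remainder: −18x⁷ + 12x⁶ − 9x⁵ + 8x⁴ + 16x³ + 9x² + 37x + 36.
Step 2: lead(−18x⁷ + 12x⁶ − 9x⁵ + 8x⁴ + 16x³ + 9x² + 37x + 36) ÷ lead(D) = −18x⁷ ÷ 3x³ = −6x⁴. Subtract (−6x⁴)·D = −18x⁷ + 18x⁶ − 12x⁵ + 36x⁴. Remainder: −6x⁶ + 3x⁵ − 28x⁴ + 16x³ + 9x² + 37x + 36.
Step 3: lead(−6x⁶ + 3x⁵ − 28x⁴ + 16x³ + 9x² + 37x + 36) ÷ lead(D) = −6x⁶ ÷ 3x³ = −2x³. Subtract (−2x³)·D = −6x⁶ + 6x⁵ − 4x⁴ + 12x³. Remainder: −3x⁵ − 24x⁴ + 4x³ + 9x² + 37x + 36.
Step 4: lead(−3x⁵ − 24x⁴ + 4x³ + 9x² + 37x + 36) ÷ lead(D) = −3x⁵ ÷ 3x³ = −x². Subtract (−x²)·D = −3x⁵ + 3x⁴ − 2x³ + 6x². Remainder: −27x⁴ + 6x³ + 3x² + 37x + 36.
Step 5: lead(−27x⁴ + 6x³ + 3x² + 37x + 36) ÷ lead(D) = −27x⁴ ÷ 3x³ = −9x. Subtract (−9x)·D = −27x⁴ + 27x³ − 18x² + 54x. Remainder: −21x³ + 21x² − 17x + 36.
Step 6: lead(−21x³ + 21x² − 17x + 36) ÷ lead(D) = −21x³ ÷ 3x³ = −7. Subtract (−7)·D = −21x³ + 21x² − 14x + 42. Remainder: −3x − 6.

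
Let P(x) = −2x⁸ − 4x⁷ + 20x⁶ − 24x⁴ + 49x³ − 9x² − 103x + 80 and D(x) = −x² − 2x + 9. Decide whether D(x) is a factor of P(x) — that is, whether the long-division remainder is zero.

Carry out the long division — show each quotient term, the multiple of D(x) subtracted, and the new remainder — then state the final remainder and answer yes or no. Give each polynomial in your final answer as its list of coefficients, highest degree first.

Step 1: lead(−2x⁸ − 4x⁷ + 20x⁶ − 24x⁴ + 49x³ − 9x² − 103x + 80) ÷ lead(D) = −2x⁸ ÷ −x² = 2x⁶. Subtract (2x⁶)·D = −2x⁸ − 4x⁷ + 18x⁶. Remainder: 2x⁶ − 24x⁴ + 49x³ − 9x² − 103x + 80.
Step 2: lead(2x⁶ − 24x⁴ + 49x³ − 9x² − 103x + 80) ÷ lead(D) = 2x⁶ ÷ −x² = −2x⁴. Subtract (−2x⁴)·D = 2x⁶ + 4x⁵ − 18x⁴. Remainder: −4x⁵ − 6x⁴ + 49x³ − 9x² − 103x + 80.
Step 3: lead(−4x⁵ − 6x⁴ + 49x³ − 9x² − 103x + 80) ÷ lead(D) = −4x⁵ ÷ −x² = 4x³. Subtract (4x³)·D = −4x⁵ − 8x⁴ + 36x³. Remainder: 2x⁴ + 13x³ − 9x² − 103x + 80.
Step 4: lead(2x⁴ + 13x³ − 9x² − 103x + 80) ÷ lead(D) = 2x⁴ ÷ −x² = −2x². Subtract (−2x²)·D = 2x⁴ + 4x³ − 18x². Remainder: 9x³ + 9x² − 103x + 80.
Step 5: lead(9x³ + 9x² − 103x + 80) ÷ lead(D) = 9x³ ÷ −x² = −9x. Subtract (−9x)·D = 9x³ + 18x² − 81x. Remainder: −9x² − 22x + 80.
Step 6: lead(−9x² − 22x + 80) ÷ lead(D) = −9x² ÷ −x² = 9. Subtract (9)·D = −9x² − 18x + 81. Remainder: −4x − 1.

R = [-4, -1], so D(x) is not a factor of P(x). no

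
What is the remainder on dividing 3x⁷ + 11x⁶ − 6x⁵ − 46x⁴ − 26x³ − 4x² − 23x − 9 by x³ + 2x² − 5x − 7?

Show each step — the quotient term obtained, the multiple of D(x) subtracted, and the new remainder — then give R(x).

Step 1: lead(3x⁷ + 11x⁶ − 6x⁵ − 46x⁴ − 26x³ − 4x² − 23x − 9) ÷ lead(D) = 3x⁷ ÷ x³ = 3x⁴. Subtract (3x⁴)·D = 3x⁷ + 6x⁶ − 15x⁵ − 21x⁴. Remainder: 5x⁶ + 9x⁵ − 25x⁴ − 26x³ − 4x² − 23x − 9.
Step 2: lead(5x⁶ + 9x⁵ − 25x⁴ − 26x³ − 4x² − 23x − 9) ÷ lead(D) = 5x⁶ ÷ x³ = 5x³. Subtract (5x³)·D = 5x⁶ + 10x⁵ − 25x⁴ − 35x³. Remainder: −x⁵ + 9x³ − 4x² − 23x − 9.
Step 3: lead(−x⁵ + 9x³ − 4x² − 23x − 9) ÷ lead(D) = −x⁵ ÷ x³ = −x². Subtract (−x²)·D = −x⁵ − 2x⁴ + 5x³ + 7x². Remainder: 2x⁴ + 4x³ − 11x² − 23x − 9.
Step 4: lead(2x⁴ + 4x³ − 11x² − 23x − 9) ÷ lead(D) = 2x⁴ ÷ x³ = 2x. Subtract (2x)·D = 2x⁴ + 4x³ − 10x² − 14x. Remainder: −x² − 9x − 9.

R(x) = −x² − 9x − 9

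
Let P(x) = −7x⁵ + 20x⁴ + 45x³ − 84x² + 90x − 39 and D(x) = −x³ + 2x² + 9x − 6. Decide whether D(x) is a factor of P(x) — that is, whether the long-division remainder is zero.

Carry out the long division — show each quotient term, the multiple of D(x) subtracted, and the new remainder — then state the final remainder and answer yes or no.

R(x) = −3, so D(x) is not a factor of P(x). no

Step 1: lead(−7x⁵ + 20x⁴ + 45x³ − 84x² + 90x − 39) ÷ lead(D) = −7x⁵ ÷ −x³ = 7x². Subtract (7x²)·D = −7x⁵ + 14x⁴ + 63x³ − 42x². Remainder: 6x⁴ − 18x³ − 42x² + 90x − 39.
Step 2: lead(6x⁴ − 18x³ − 42x² + 90x − 39) ÷ lead(D) = 6x⁴ ÷ −x³ = −6x. Subtract (−6x)·D = 6x⁴ − 12x³ − 54x² + 36x. Remainder: −6x³ + 12x² + 54x − 39.
Step 3: lead(−6x³ + 12x² + 54x − 39) ÷ lead(D) = −6x³ ÷ −x³ = 6. Subtract (6)·D = −6x³ + 12x² + 54x − 36. Remainder: −3.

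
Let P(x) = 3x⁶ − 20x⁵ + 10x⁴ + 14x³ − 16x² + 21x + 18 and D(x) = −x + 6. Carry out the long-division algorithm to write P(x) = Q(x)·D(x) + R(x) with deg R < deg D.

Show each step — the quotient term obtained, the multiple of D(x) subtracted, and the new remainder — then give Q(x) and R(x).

Step 1: lead(3x⁶ − 20x⁵ + 10x⁴ + 14x³ − 16x² + 21x + 18) ÷ lead(D) = 3x⁶ ÷ −x = −3x⁵. Subtract (−3x⁵)·D = 3x⁶ − 18x⁵. Remainder: −2x⁵ + 10x⁴ + 14x³ − 16x² + 21x + 18.
Step 2: lead(−2x⁵ + 10x⁴ + 14x³ − 16x² + 21x + 18) ÷ lead(D) = −2x⁵ ÷ −x = 2x⁴. Subtract (2x⁴)·D = −2x⁵ + 12x⁴. Remainder: −2x⁴ + 14x³ − 16x² + 21x + 18.
Step 3: lead(−2x⁴ + 14x³ − 16x² + 21x + 18) ÷ lead(D) = −2x⁴ ÷ −x = 2x³. Subtract (2x³)·D = −2x⁴ + 12x³. Remainder: 2x³ − 16x² + 21x + 18.
Step 4: lead(2x³ − 16x² + 21x + 18) ÷ lead(D) = 2x³ ÷ −x = −2x². Subtract (−2x²)·D = 2x³ − 12x². Remainder: −4x² + 21x + 18.
Step 5: lead(−4x² + 21x + 18) ÷ lead(D) = −4x² ÷ −x = 4x. Subtract (4x)·D = −4x² + 24x. Remainder: −3x + 18.
Step 6: lead(−3x + 18) ÷ lead(D) = −3x ÷ −x = 3. Subtract (3)·D = −3x + 18. Remainder: 0.

Q(x) = −3x⁵ + 2x⁴ + 2x³ − 2x² + 4x + 3; R(x) = 0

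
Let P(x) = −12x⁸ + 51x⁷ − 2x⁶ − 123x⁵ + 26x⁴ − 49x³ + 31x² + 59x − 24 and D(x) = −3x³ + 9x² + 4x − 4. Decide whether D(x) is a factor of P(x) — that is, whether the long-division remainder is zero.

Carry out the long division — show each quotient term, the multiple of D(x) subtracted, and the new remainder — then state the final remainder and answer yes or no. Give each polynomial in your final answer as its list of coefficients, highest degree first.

R = [8, -1, 4], so D(x) is not a factor of P(x). no

Step 1: lead(−12x⁸ + 51x⁷ − 2x⁶ − 123x⁵ + 26x⁴ − 49x³ + 31x² + 59x − 24) ÷ lead(D) = −12x⁸ ÷ −3x³ = 4x⁵. Subtract (4x⁵)·D = −12x⁸ + 36x⁷ + 16x⁶ − 16x⁵. Remainder: 15x⁷ − 18x⁶ − 107x⁵ + 26x⁴ − 49x³ + 31x² + 59x − 24.
Step 2: lead(15x⁷ − 18x⁶ − 107x⁵ + 26x⁴ − 49x³ + 31x² + 59x − 24) ÷ lead(D) = 15x⁷ ÷ −3x³ = −5x⁴. Subtract (−5x⁴)·D = 15x⁷ − 45x⁶ − 20x⁵ + 20x⁴. Remainder: 27x⁶ − 87x⁵ + 6x⁴ − 49x³ + 31x² + 59x − 24.
Step 3: lead(27x⁶ − 87x⁵ + 6x⁴ − 49x³ + 31x² + 59x − 24) ÷ lead(D) = 27x⁶ ÷ −3x³ = −9x³. Subtract (−9x³)·D = 27x⁶ − 81x⁵ − 36x⁴ + 36x³. Remainder: −6x⁵ + 42x⁴ − 85x³ + 31x² + 59x − 24.
Step 4: lead(−6x⁵ + 42x⁴ − 85x³ + 31x² + 59x − 24) ÷ lead(D) = −6x⁵ ÷ −3x³ = 2x². Subtract (2x²)·D = −6x⁵ + 18x⁴ + 8x³ − 8x². Remainder: 24x⁴ − 93x³ + 39x² + 59x − 24.
Step 5: lead(24x⁴ − 93x³ + 39x² + 59x − 24) ÷ lead(D) = 24x⁴ ÷ −3x³ = −8x. Subtract (−8x)·D = 24x⁴ − 72x³ − 32x² + 32x. Remainder: −21x³ + 71x² + 27x − 24.
Step 6: lead(−21x³ + 71x² + 27x − 24) ÷ lead(D) = −21x³ ÷ −3x³ = 7. Subtract (7)·D = −21x³ + 63x² + 28x − 28. Remainder: 8x² − x + 4.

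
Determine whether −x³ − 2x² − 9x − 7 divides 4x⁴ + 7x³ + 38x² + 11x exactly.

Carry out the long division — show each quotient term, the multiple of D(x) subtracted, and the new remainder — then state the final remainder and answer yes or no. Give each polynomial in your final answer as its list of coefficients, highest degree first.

R = [4, -8, 7], so D(x) is not a factor of P(x). no

Step 1: lead(4x⁴ + 7x³ + 38x² + 11x) ÷ lead(D) = 4x⁴ ÷ −x³ = −4x. Subtract (−4x)·D = 4x⁴ + 8x³ + 36x² + 28x. Remainder: −x³ + 2x² − 17x.
Step 2: lead(−x³ + 2x² − 17x) ÷ lead(D) = −x³ ÷ −x³ = 1. Subtract (1)·D = −x³ − 2x² − 9x − 7. Remainder: 4x² − 8x + 7.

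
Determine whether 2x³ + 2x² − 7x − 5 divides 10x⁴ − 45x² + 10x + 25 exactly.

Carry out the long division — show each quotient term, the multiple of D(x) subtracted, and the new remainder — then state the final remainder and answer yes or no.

Step 1: lead(10x⁴ − 45x² + 10x + 25) ÷ lead(D) = 10x⁴ ÷ 2x³ = 5x. Subtract (5x)·D = 10x⁴ + 10x³ − 35x² − 25x. Remainder: −10x³ − 10x² + 35x + 25.
Step 2: lead(−10x³ − 10x² + 35x + 25) ÷ lead(D) = −10x³ ÷ 2x³ = −5. Subtract (−5)·D = −10x³ − 10x² + 35x + 25. Remainder: 0.

R(x) = 0, so D(x) is a factor of P(x). yes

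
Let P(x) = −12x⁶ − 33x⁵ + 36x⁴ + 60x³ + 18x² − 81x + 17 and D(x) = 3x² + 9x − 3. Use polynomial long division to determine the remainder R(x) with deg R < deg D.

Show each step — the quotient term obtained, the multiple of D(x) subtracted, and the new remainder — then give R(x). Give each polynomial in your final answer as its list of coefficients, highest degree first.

R = [-4]

Step 1: lead(−12x⁶ − 33x⁵ + 36x⁴ + 60x³ + 18x² − 81x + 17) ÷ lead(D) = −12x⁶ ÷ 3x² = −4x⁴. Subtract (−4x⁴)·D = −12x⁶ − 36x⁵ + 12x⁴. Remainder: 3x⁵ + 24x⁴ + 60x³ + 18x² − 81x + 17.
Step 2: lead(3x⁵ + 24x⁴ + 60x³ + 18x² − 81x + 17) ÷ lead(D) = 3x⁵ ÷ 3x² = x³. Subtract (x³)·D = 3x⁵ + 9x⁴ − 3x³. Remainder: 15x⁴ + 63x³ + 18x² − 81x + 17.
Step 3: lead(15x⁴ + 63x³ + 18x² − 81x + 17) ÷ lead(D) = 15x⁴ ÷ 3x² = 5x². Subtract (5x²)·D = 15x⁴ + 45x³ − 15x². Remainder: 18x³ + 33x² − 81x + 17.
Step 4: lead(18x³ + 33x² − 81x + 17) ÷ lead(D) = 18x³ ÷ 3x² = 6x. Subtract (6x)·D = 18x³ + 54x² − 18x. Remainder: −21x² − 63x + 17.
Step 5: lead(−21x² − 63x + 17) ÷ lead(D) = −21x² ÷ 3x² = −7. Subtract (−7)·D = −21x² − 63x + 21. Remainder: −4.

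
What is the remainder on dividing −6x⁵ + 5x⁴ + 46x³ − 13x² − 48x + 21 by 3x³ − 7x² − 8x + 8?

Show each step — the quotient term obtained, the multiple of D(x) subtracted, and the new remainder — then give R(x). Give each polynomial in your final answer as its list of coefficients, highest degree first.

R = [-3]

Step 1: lead(−6x⁵ + 5x⁴ + 46x³ − 13x² − 48x + 21) ÷ lead(D) = −6x⁵ ÷ 3x³ = −2x². Subtract (−2x²)·D = −6x⁵ + 14x⁴ + 16x³ − 16x². Remainder: −9x⁴ + 30x³ + 3x² − 48x + 21.
Step 2: lead(−9x⁴ + 30x³ + 3x² − 48x + 21) ÷ lead(D) = −9x⁴ ÷ 3x³ = −3x. Subtract (−3x)·D = −9x⁴ + 21x³ + 24x² − 24x. Remainder: 9x³ − 21x² − 24x + 21.
Step 3: lead(9x³ − 21x² − 24x + 21) ÷ lead(D) = 9x³ ÷ 3x³ = 3. Subtract (3)·D = 9x³ − 21x² − 24x + 24. Remainder: −3.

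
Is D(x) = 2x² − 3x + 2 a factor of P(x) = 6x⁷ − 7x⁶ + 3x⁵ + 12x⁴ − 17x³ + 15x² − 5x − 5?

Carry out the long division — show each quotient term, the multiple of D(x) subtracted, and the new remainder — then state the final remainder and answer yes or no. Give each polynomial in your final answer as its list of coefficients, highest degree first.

Step 1: lead(6x⁷ − 7x⁶ + 3x⁵ + 12x⁴ − 17x³ + 15x² − 5x − 5) ÷ lead(D) = 6x⁷ ÷ 2x² = 3x⁵. Subtract (3x⁵)·D = 6x⁷ − 9x⁶ + 6x⁵. Remainder: 2x⁶ − 3x⁵ + 12x⁴ − 17x³ + 15x² − 5x − 5.
Step 2: lead(2x⁶ − 3x⁵ + 12x⁴ − 17x³ + 15x² − 5x − 5) ÷ lead(D) = 2x⁶ ÷ 2x² = x⁴. Subtract (x⁴)·D = 2x⁶ − 3x⁵ + 2x⁴. Remainder: 10x⁴ − 17x³ + 15x² − 5x − 5.
Step 3: lead(10x⁴ − 17x³ + 15x² − 5x − 5) ÷ lead(D) = 10x⁴ ÷ 2x² = 5x². Subtract (5x²)·D = 10x⁴ − 15x³ + 10x². Remainder: −2x³ + 5x² − 5x − 5.
Step 4: lead(−2x³ + 5x² − 5x − 5) ÷ lead(D) = −2x³ ÷ 2x² = −x. Subtract (−x)·D = −2x³ + 3x² − 2x. Remainder: 2x² − 3x − 5.
Step 5: lead(2x² − 3x − 5) ÷ lead(D) = 2x² ÷ 2x² = 1. Subtract (1)·D = 2x² − 3x + 2. Remainder: −7.

R = [-7], so D(x) is not a factor of P(x). no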